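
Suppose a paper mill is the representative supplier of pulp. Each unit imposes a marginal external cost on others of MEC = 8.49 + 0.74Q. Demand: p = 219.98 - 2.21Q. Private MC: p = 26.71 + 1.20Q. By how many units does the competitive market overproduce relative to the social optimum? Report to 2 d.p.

12.15 units

Market equilibrium (private): 26.71 + 1.20Q = 219.98 - 2.21Q → Q_m = 56.6774.
Social marginal cost = private MC + MEC = 35.20 + 1.94Q.
Set SMC = demand: 35.20 + 1.94Q = 219.98 - 2.21Q → Q* = 44.5253.
Gap = |56.6774 − 44.5253| = 12.1521.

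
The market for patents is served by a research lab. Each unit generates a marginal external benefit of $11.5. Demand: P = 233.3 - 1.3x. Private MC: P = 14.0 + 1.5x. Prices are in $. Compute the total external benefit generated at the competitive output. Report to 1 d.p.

$900.7

Market equilibrium (private): 14.0 + 1.5x = 233.3 - 1.3x → x_m = 78.3214.
Total external benefit = MEB × x_m = 11.5 × 78.3214 = 900.6961.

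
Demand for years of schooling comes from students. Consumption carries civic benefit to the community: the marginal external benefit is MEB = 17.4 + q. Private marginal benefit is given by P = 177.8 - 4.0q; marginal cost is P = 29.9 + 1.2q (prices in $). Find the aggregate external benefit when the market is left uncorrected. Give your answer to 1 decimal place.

Market equilibrium (private): 29.9 + 1.2q = 177.8 - 4.0q → q_m = 28.4423.
Total external benefit = ∫₀^{q_m} (17.4 + 1.0q) dq = 17.4×28.4423 + ½×1.0×28.4423² = 899.3782.

$899.4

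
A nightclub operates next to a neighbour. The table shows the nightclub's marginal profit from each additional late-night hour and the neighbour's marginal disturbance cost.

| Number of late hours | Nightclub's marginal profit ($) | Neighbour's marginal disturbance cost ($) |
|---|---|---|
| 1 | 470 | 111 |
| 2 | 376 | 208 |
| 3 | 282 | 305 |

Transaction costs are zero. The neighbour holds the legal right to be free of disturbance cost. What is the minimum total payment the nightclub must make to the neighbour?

$319

Efficient level: marginal profit ≥ marginal disturbance cost through level 2, so k* = 2.
With the neighbour holding the right, the nightclub must at least compensate total damage at k*: 111 + 208 = 319.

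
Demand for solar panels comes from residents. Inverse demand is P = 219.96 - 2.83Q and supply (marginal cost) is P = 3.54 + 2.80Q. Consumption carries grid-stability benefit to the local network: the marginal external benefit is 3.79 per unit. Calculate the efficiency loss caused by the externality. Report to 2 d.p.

Market equilibrium (private): 3.54 + 2.80Q = 219.96 - 2.83Q → Q_m = 38.4405.
Social marginal benefit = demand + MEB = 223.75 - 2.83Q.
Set SMB = MC: 223.75 - 2.83Q = 3.54 + 2.80Q → Q* = 39.1137.
Between Q* and Q_m the wedge SMB − MC runs linearly from 0 to MEB(Q_m), so the loss is a triangle.
DWL = ½ × 0.6732 × 3.7900 = 1.2757.

DWL = 1.28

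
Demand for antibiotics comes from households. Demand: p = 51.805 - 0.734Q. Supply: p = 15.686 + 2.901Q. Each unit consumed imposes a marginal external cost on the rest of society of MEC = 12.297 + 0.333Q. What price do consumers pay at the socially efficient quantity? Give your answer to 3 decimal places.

Social marginal benefit = demand − MEC = 39.508 - 1.067Q.
Set SMB = MC: 39.508 - 1.067Q = 15.686 + 2.901Q → Q* = 6.0035.
Consumer price on the demand curve at Q*: 51.805 − 0.734×6.0035 = 47.3984.

P = 47.398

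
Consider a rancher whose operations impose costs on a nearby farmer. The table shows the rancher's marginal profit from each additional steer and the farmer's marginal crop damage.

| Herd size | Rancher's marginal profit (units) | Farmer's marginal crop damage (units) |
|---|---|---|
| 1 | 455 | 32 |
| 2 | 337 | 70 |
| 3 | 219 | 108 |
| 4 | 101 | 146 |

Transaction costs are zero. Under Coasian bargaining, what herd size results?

3

Bargaining reaches the level where marginal profit last exceeds marginal crop damage.
That holds through level 3 (219 ≥ 108) but not at 4 (101 < 146).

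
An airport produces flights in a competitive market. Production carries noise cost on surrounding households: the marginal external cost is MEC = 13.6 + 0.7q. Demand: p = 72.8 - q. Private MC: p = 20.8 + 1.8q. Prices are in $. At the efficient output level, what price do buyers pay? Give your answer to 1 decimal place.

P = $61.8

Social marginal cost = private MC + MEC = 34.4 + 2.5q.
Set SMC = demand: 34.4 + 2.5q = 72.8 - q → q* = 10.9714.
Consumer price on the demand curve at q*: 72.8 − 1.0×10.9714 = 61.8286.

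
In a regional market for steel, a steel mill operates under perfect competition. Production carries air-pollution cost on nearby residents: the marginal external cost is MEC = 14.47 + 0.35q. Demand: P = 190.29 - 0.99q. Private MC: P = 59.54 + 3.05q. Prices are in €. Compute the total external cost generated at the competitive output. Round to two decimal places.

€651.60

Market equilibrium (private): 59.54 + 3.05q = 190.29 - 0.99q → q_m = 32.3639.
Total external cost = ∫₀^{q_m} (14.47 + 0.35q) dq = 14.47×32.3639 + ½×0.35×32.3639² = 651.6045.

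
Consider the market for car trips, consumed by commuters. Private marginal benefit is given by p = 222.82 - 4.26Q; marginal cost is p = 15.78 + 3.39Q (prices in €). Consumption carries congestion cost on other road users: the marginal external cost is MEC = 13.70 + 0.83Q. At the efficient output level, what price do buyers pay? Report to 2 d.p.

Social marginal benefit = demand − MEC = 209.12 - 5.09Q.
Set SMB = MC: 209.12 - 5.09Q = 15.78 + 3.39Q → Q* = 22.7995.
Consumer price on the demand curve at Q*: 222.82 − 4.26×22.7995 = 125.6941.

P = €125.69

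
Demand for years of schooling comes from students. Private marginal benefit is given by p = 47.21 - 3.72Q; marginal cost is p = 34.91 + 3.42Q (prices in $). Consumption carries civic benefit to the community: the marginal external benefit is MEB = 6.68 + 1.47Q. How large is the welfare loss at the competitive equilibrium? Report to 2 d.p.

Market equilibrium (private): 34.91 + 3.42Q = 47.21 - 3.72Q → Q_m = 1.7227.
Social marginal benefit = demand + MEB = 53.89 - 2.25Q.
Set SMB = MC: 53.89 - 2.25Q = 34.91 + 3.42Q → Q* = 3.3474.
The welfare-loss triangle has base |Q_m − Q*| and height MEB(Q_m) (the vertical gap between SMB and MC is zero at Q* and MEB at Q_m).
DWL = ½ × 1.6247 × 9.2124 = 7.4837.

DWL = $7.48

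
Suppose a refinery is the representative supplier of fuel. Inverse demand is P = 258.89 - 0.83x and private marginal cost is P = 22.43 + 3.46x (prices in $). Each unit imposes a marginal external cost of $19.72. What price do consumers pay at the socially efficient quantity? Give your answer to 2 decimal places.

P = $216.96

Social marginal cost = private MC + MEC = 42.15 + 3.46x.
Set SMC = demand: 42.15 + 3.46x = 258.89 - 0.83x → x* = 50.5221.
Consumer price on the demand curve at x*: 258.89 − 0.83×50.5221 = 216.9567.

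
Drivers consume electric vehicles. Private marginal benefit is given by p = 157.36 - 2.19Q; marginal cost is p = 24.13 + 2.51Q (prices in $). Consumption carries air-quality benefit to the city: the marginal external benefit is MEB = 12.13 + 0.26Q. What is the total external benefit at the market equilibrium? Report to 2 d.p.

$448.31

Market equilibrium (private): 24.13 + 2.51Q = 157.36 - 2.19Q → Q_m = 28.3468.
Total external benefit = ∫₀^{Q_m} (12.13 + 0.26Q) dQ = 12.13×28.3468 + ½×0.26×28.3468² = 448.3070.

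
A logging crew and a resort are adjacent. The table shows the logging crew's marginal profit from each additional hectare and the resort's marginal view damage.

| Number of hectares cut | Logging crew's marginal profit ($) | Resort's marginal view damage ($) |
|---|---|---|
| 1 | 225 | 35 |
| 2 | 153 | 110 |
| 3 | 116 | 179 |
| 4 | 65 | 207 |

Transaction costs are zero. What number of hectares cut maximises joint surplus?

Bargaining reaches the level where marginal profit last exceeds marginal view damage.
That holds through level 2 (153 ≥ 110) but not at 3 (116 < 179).

2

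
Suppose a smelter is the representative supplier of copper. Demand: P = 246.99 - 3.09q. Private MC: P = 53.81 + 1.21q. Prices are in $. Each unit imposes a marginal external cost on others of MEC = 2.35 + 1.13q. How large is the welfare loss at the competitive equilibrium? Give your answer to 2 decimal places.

Market equilibrium (private): 53.81 + 1.21q = 246.99 - 3.09q → q_m = 44.9256.
Social marginal cost = private MC + MEC = 56.16 + 2.34q.
Set SMC = demand: 56.16 + 2.34q = 246.99 - 3.09q → q* = 35.1436.
Between q* and q_m the wedge SMC − demand runs linearly from 0 to MEC(q_m), so the loss is a triangle.
DWL = ½ × 9.7820 × 53.1159 = 259.7899.

DWL = $259.79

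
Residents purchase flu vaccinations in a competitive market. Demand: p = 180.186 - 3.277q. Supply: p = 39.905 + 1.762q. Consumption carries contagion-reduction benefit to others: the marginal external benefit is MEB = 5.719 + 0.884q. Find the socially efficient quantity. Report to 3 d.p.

q* = 35.138

Social marginal benefit = demand + MEB = 185.905 - 2.393q.
Set SMB = MC: 185.905 - 2.393q = 39.905 + 1.762q → q* = 35.1384.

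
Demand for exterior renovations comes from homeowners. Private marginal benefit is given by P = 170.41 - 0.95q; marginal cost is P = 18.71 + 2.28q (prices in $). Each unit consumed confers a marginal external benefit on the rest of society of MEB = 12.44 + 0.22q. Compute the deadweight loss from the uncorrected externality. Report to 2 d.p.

DWL = $86.14

Market equilibrium (private): 18.71 + 2.28q = 170.41 - 0.95q → q_m = 46.9659.
Social marginal benefit = demand + MEB = 182.85 - 0.73q.
Set SMB = MC: 182.85 - 0.73q = 18.71 + 2.28q → q* = 54.5316.
The welfare-loss triangle has base |q_m − q*| and height MEB(q_m) (the vertical gap between SMB and MC is zero at q* and MEB at q_m).
DWL = ½ × 7.5657 × 22.7725 = 86.1450.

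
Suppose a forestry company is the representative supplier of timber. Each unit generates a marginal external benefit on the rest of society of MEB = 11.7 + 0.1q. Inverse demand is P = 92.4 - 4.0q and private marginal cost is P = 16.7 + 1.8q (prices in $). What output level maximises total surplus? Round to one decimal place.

Social marginal cost = private MC − MEB = 5.0 + 1.7q.
Set SMC = demand: 5.0 + 1.7q = 92.4 - 4.0q → q* = 15.3333.

q* = 15.3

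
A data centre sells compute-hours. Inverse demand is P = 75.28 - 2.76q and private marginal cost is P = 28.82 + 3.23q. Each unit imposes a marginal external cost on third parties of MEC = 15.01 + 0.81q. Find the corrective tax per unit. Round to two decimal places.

Social marginal cost = private MC + MEC = 43.83 + 4.04q.
Set SMC = demand: 43.83 + 4.04q = 75.28 - 2.76q → q* = 4.6250.
The Pigouvian tax equals MEC at q*: 15.01 + 0.81×4.6250 = 18.7563.

tax = 18.76 per unit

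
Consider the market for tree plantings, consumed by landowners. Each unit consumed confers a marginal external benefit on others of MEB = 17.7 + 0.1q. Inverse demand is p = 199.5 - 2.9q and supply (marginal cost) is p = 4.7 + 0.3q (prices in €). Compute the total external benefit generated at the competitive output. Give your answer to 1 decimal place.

Market equilibrium (private): 4.7 + 0.3q = 199.5 - 2.9q → q_m = 60.8750.
Total external benefit = ∫₀^{q_m} (17.7 + 0.1q) dq = 17.7×60.8750 + ½×0.1×60.8750² = 1262.7758.

€1262.8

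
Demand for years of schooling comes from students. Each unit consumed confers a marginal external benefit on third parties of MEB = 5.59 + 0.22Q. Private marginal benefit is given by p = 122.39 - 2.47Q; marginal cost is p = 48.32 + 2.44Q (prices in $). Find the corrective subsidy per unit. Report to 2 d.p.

subsidy = $9.33 per unit

Social marginal benefit = demand + MEB = 127.98 - 2.25Q.
Set SMB = MC: 127.98 - 2.25Q = 48.32 + 2.44Q → Q* = 16.9851.
The Pigouvian subsidy equals MEB at Q*: 5.59 + 0.22×16.9851 = 9.3267.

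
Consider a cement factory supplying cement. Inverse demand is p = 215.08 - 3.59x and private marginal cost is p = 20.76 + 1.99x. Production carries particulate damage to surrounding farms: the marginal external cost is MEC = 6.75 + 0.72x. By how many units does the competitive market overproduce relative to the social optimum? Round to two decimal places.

Market equilibrium (private): 20.76 + 1.99x = 215.08 - 3.59x → x_m = 34.8244.
Social marginal cost = private MC + MEC = 27.51 + 2.71x.
Set SMC = demand: 27.51 + 2.71x = 215.08 - 3.59x → x* = 29.7730.
Gap = |34.8244 − 29.7730| = 5.0514.

5.05 units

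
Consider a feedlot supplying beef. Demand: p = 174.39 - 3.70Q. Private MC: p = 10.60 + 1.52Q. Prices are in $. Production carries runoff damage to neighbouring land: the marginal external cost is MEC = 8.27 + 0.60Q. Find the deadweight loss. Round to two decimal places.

Market equilibrium (private): 10.60 + 1.52Q = 174.39 - 3.70Q → Q_m = 31.3774.
Social marginal cost = private MC + MEC = 18.87 + 2.12Q.
Set SMC = demand: 18.87 + 2.12Q = 174.39 - 3.70Q → Q* = 26.7216.
Height of the DWL triangle at Q_m is SMC(Q_m) − demand(Q_m) = MEC(Q_m) = 27.0964.
DWL = ½ × 4.6558 × 27.0964 = 63.0777.

DWL = $63.08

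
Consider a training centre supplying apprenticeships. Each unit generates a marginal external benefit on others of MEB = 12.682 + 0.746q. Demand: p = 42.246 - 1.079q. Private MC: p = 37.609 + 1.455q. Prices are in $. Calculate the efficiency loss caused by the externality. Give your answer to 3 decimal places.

Market equilibrium (private): 37.609 + 1.455q = 42.246 - 1.079q → q_m = 1.8299.
Social marginal cost = private MC − MEB = 24.927 + 0.709q.
Set SMC = demand: 24.927 + 0.709q = 42.246 - 1.079q → q* = 9.6862.
Height of the DWL triangle at q_m is demand(q_m) − SMC(q_m) = MEB(q_m) = 14.0471.
DWL = ½ × 7.8563 × 14.0471 = 55.1791.

DWL = $55.179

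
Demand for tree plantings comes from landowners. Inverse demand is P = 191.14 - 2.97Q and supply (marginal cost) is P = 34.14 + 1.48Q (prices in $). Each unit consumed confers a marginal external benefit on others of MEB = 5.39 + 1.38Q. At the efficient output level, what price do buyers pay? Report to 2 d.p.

P = $34.04

Social marginal benefit = demand + MEB = 196.53 - 1.59Q.
Set SMB = MC: 196.53 - 1.59Q = 34.14 + 1.48Q → Q* = 52.8958.
Consumer price on the demand curve at Q*: 191.14 − 2.97×52.8958 = 34.0395.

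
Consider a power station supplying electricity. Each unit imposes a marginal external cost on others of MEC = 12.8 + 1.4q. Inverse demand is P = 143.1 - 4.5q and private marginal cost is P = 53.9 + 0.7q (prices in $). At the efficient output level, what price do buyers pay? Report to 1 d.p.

Social marginal cost = private MC + MEC = 66.7 + 2.1q.
Set SMC = demand: 66.7 + 2.1q = 143.1 - 4.5q → q* = 11.5758.
Consumer price on the demand curve at q*: 143.1 − 4.5×11.5758 = 91.0089.

P = $91.0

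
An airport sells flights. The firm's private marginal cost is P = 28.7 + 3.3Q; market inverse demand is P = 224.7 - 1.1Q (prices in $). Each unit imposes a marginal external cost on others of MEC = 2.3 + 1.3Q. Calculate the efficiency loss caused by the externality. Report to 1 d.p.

Market equilibrium (private): 28.7 + 3.3Q = 224.7 - 1.1Q → Q_m = 44.5455.
Social marginal cost = private MC + MEC = 31.0 + 4.6Q.
Set SMC = demand: 31.0 + 4.6Q = 224.7 - 1.1Q → Q* = 33.9825.
The welfare-loss triangle has base |Q_m − Q*| and height MEC(Q_m) (the vertical gap between SMC and demand is zero at Q* and MEC at Q_m).
DWL = ½ × 10.5630 × 60.2091 = 317.9944.

DWL = $318.0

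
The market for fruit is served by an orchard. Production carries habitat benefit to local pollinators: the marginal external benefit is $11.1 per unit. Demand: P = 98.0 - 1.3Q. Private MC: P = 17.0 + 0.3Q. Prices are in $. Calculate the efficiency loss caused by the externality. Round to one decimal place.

Market equilibrium (private): 17.0 + 0.3Q = 98.0 - 1.3Q → Q_m = 50.6250.
Social marginal cost = private MC − MEB = 5.9 + 0.3Q.
Set SMC = demand: 5.9 + 0.3Q = 98.0 - 1.3Q → Q* = 57.5625.
The welfare-loss triangle has base |Q_m − Q*| and height MEB(Q_m) (the vertical gap between SMC and demand is zero at Q* and MEB at Q_m).
DWL = ½ × 6.9375 × 11.1000 = 38.5031.

DWL = $38.5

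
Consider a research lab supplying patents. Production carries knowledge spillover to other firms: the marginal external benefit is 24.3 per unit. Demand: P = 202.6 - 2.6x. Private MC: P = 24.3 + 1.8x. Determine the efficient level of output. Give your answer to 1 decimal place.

Social marginal cost = private MC − MEB = 0.0 + 1.8x.
Set SMC = demand: 0.0 + 1.8x = 202.6 - 2.6x → x* = 46.0455.

x* = 46.0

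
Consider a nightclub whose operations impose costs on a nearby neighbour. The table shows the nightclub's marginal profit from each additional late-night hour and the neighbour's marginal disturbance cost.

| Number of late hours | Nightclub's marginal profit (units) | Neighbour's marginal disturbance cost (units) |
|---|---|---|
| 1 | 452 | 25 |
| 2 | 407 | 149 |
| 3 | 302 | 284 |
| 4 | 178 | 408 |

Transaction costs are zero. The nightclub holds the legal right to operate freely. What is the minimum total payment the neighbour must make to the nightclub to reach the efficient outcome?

178

Left alone the nightclub would choose level 4 (marginal profit stays positive).
Efficient level: k* = 3 (marginal profit ≥ marginal disturbance cost through 3).
The neighbour must at least cover the nightclub's forgone profit from cutting 4→3: 178 = 178.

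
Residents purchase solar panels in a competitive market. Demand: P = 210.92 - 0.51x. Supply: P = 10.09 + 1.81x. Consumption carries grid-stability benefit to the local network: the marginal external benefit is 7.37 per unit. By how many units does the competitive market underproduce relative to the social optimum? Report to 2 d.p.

Market equilibrium (private): 10.09 + 1.81x = 210.92 - 0.51x → x_m = 86.5647.
Social marginal benefit = demand + MEB = 218.29 - 0.51x.
Set SMB = MC: 218.29 - 0.51x = 10.09 + 1.81x → x* = 89.7414.
Gap = |86.5647 − 89.7414| = 3.1767.

3.18 units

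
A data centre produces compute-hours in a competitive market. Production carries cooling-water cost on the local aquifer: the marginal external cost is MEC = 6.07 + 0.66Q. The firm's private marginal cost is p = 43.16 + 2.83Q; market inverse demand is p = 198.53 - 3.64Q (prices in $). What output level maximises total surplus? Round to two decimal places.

Social marginal cost = private MC + MEC = 49.23 + 3.49Q.
Set SMC = demand: 49.23 + 3.49Q = 198.53 - 3.64Q → Q* = 20.9397.

Q* = 20.94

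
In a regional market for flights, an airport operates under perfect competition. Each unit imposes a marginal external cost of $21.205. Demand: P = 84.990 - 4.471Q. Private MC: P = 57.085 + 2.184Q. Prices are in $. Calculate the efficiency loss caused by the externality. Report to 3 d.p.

Market equilibrium (private): 57.085 + 2.184Q = 84.990 - 4.471Q → Q_m = 4.1931.
Social marginal cost = private MC + MEC = 78.290 + 2.184Q.
Set SMC = demand: 78.290 + 2.184Q = 84.990 - 4.471Q → Q* = 1.0068.
Height of the DWL triangle at Q_m is SMC(Q_m) − demand(Q_m) = MEC(Q_m) = 21.2050.
DWL = ½ × 3.1863 × 21.2050 = 33.7827.

DWL = $33.783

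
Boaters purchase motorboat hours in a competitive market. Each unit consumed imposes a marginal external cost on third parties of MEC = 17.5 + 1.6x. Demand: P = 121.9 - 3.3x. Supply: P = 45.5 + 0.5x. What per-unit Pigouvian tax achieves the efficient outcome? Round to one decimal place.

tax = 35.0 per unit

Social marginal benefit = demand − MEC = 104.4 - 4.9x.
Set SMB = MC: 104.4 - 4.9x = 45.5 + 0.5x → x* = 10.9074.
The Pigouvian tax equals MEC at x*: 17.5 + 1.6×10.9074 = 34.9518.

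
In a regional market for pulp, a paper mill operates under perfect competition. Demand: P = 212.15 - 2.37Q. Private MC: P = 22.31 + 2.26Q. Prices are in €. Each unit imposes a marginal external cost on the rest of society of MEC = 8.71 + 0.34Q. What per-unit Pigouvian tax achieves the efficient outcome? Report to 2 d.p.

tax = €21.10 per unit

Social marginal cost = private MC + MEC = 31.02 + 2.60Q.
Set SMC = demand: 31.02 + 2.60Q = 212.15 - 2.37Q → Q* = 36.4447.
The Pigouvian tax equals MEC at Q*: 8.71 + 0.34×36.4447 = 21.1012.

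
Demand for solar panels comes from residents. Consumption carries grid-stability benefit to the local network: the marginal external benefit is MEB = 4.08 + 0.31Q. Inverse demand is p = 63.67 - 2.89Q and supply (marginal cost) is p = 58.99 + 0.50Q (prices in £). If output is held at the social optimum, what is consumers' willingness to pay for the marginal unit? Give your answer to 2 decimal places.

P = £55.45

Social marginal benefit = demand + MEB = 67.75 - 2.58Q.
Set SMB = MC: 67.75 - 2.58Q = 58.99 + 0.50Q → Q* = 2.8442.
Consumer price on the demand curve at Q*: 63.67 − 2.89×2.8442 = 55.4503.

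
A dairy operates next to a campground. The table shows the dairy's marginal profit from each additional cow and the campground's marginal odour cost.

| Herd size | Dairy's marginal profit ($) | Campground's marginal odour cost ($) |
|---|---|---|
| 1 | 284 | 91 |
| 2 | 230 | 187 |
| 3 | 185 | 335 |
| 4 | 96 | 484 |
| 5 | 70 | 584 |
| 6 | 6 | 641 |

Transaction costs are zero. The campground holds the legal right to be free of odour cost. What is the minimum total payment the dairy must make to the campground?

$278

Efficient level: marginal profit ≥ marginal odour cost through level 2, so k* = 2.
With the campground holding the right, the dairy must at least compensate total damage at k*: 91 + 187 = 278.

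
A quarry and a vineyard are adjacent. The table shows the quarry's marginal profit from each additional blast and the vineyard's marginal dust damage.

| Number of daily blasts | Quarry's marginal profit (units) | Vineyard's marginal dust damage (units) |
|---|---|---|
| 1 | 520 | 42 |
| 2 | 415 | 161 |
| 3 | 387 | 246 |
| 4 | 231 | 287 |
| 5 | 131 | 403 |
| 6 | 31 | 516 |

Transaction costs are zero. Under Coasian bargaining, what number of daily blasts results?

Bargaining reaches the level where marginal profit last exceeds marginal dust damage.
That holds through level 3 (387 ≥ 246) but not at 4 (231 < 287).

3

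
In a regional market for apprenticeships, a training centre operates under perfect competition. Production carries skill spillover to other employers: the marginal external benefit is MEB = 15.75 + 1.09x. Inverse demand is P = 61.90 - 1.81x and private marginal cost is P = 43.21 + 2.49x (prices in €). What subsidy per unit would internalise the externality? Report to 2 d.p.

Social marginal cost = private MC − MEB = 27.46 + 1.40x.
Set SMC = demand: 27.46 + 1.40x = 61.90 - 1.81x → x* = 10.7290.
The Pigouvian subsidy equals MEB at x*: 15.75 + 1.09×10.7290 = 27.4446.

subsidy = €27.44 per unit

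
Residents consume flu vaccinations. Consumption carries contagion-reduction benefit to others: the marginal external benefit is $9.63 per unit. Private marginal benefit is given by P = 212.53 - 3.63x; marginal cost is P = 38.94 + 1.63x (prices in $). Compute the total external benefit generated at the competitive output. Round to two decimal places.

Market equilibrium (private): 38.94 + 1.63x = 212.53 - 3.63x → x_m = 33.0019.
Total external benefit = MEB × x_m = 9.63 × 33.0019 = 317.8083.

$317.81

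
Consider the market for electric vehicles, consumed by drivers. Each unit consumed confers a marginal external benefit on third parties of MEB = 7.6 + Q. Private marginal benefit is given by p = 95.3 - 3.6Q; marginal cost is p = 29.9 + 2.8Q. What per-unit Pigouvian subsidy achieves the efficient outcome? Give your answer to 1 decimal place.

subsidy = 21.1 per unit

Social marginal benefit = demand + MEB = 102.9 - 2.6Q.
Set SMB = MC: 102.9 - 2.6Q = 29.9 + 2.8Q → Q* = 13.5185.
The Pigouvian subsidy equals MEB at Q*: 7.6 + 1.0×13.5185 = 21.1185.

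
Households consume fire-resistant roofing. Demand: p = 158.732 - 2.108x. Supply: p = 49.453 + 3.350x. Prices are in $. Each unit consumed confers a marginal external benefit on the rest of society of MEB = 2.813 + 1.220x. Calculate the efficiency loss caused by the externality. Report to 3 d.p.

Market equilibrium (private): 49.453 + 3.350x = 158.732 - 2.108x → x_m = 20.0218.
Social marginal benefit = demand + MEB = 161.545 - 0.888x.
Set SMB = MC: 161.545 - 0.888x = 49.453 + 3.350x → x* = 26.4493.
Height of the DWL triangle at x_m is SMB(x_m) − MC(x_m) = MEB(x_m) = 27.2396.
DWL = ½ × 6.4275 × 27.2396 = 87.5413.

DWL = $87.541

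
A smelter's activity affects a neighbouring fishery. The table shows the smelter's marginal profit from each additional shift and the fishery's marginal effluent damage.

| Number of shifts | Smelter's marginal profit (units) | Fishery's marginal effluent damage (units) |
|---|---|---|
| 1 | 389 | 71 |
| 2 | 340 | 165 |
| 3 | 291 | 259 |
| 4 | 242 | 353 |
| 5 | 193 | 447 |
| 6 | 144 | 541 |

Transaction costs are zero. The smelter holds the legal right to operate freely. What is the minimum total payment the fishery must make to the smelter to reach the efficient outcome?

579

Left alone the smelter would choose level 6 (marginal profit stays positive).
Efficient level: k* = 3 (marginal profit ≥ marginal effluent damage through 3).
The fishery must at least cover the smelter's forgone profit from cutting 6→3: 242 + 193 + 144 = 579.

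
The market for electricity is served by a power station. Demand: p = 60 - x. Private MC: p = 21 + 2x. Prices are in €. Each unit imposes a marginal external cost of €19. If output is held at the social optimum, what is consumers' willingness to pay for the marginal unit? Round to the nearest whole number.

P = €53

Social marginal cost = private MC + MEC = 40 + 2x.
Set SMC = demand: 40 + 2x = 60 - x → x* = 6.6667.
Consumer price on the demand curve at x*: 60 − 1×6.6667 = 53.3333.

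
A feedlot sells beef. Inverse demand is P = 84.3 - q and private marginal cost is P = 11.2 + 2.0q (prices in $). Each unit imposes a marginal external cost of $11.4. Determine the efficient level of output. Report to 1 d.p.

Social marginal cost = private MC + MEC = 22.6 + 2.0q.
Set SMC = demand: 22.6 + 2.0q = 84.3 - q → q* = 20.5667.

q* = 20.6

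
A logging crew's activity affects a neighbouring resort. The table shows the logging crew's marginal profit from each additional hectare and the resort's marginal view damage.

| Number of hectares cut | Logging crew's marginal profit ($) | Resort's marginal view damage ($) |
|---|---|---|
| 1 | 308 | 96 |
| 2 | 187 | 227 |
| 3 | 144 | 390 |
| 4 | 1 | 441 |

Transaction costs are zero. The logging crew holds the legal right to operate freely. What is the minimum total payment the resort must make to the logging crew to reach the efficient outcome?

$332

Left alone the logging crew would choose level 4 (marginal profit stays positive).
Efficient level: k* = 1 (marginal profit ≥ marginal view damage through 1).
The resort must at least cover the logging crew's forgone profit from cutting 4→1: 187 + 144 + 1 = 332.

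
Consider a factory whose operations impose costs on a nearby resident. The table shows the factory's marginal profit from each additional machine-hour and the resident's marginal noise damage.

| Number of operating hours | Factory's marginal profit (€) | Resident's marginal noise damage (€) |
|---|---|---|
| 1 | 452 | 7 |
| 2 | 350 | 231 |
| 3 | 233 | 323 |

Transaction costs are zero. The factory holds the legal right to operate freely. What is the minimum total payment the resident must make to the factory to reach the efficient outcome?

€233

Left alone the factory would choose level 3 (marginal profit stays positive).
Efficient level: k* = 2 (marginal profit ≥ marginal noise damage through 2).
The resident must at least cover the factory's forgone profit from cutting 3→2: 233 = 233.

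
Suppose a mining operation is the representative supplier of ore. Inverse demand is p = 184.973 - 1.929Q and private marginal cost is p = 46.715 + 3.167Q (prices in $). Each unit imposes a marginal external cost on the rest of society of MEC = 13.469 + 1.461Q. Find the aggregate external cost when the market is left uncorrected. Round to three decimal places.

Market equilibrium (private): 46.715 + 3.167Q = 184.973 - 1.929Q → Q_m = 27.1307.
Total external cost = ∫₀^{Q_m} (13.469 + 1.461Q) dQ = 13.469×27.1307 + ½×1.461×27.1307² = 903.1261.

$903.126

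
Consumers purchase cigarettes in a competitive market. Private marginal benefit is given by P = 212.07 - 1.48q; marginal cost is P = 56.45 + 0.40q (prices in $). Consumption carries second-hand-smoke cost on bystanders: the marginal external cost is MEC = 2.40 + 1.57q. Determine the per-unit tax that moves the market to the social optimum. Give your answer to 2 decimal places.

tax = $72.13 per unit

Social marginal benefit = demand − MEC = 209.67 - 3.05q.
Set SMB = MC: 209.67 - 3.05q = 56.45 + 0.40q → q* = 44.4116.
The Pigouvian tax equals MEC at q*: 2.40 + 1.57×44.4116 = 72.1262.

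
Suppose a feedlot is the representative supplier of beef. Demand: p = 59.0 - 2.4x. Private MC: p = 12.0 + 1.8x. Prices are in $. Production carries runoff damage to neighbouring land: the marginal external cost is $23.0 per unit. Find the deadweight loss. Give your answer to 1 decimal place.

Market equilibrium (private): 12.0 + 1.8x = 59.0 - 2.4x → x_m = 11.1905.
Social marginal cost = private MC + MEC = 35.0 + 1.8x.
Set SMC = demand: 35.0 + 1.8x = 59.0 - 2.4x → x* = 5.7143.
Between x* and x_m the wedge SMC − demand runs linearly from 0 to MEC(x_m), so the loss is a triangle.
DWL = ½ × 5.4762 × 23.0000 = 62.9763.

DWL = $63.0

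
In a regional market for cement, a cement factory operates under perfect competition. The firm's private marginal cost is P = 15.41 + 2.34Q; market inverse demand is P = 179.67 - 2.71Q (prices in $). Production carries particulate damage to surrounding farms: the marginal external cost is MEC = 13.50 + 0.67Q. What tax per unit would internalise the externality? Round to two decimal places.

Social marginal cost = private MC + MEC = 28.91 + 3.01Q.
Set SMC = demand: 28.91 + 3.01Q = 179.67 - 2.71Q → Q* = 26.3566.
The Pigouvian tax equals MEC at Q*: 13.50 + 0.67×26.3566 = 31.1589.

tax = $31.16 per unit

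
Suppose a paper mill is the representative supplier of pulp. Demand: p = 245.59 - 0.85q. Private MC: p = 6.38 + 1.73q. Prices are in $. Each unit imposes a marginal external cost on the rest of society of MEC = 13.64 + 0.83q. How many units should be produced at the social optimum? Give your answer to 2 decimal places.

q* = 66.15

Social marginal cost = private MC + MEC = 20.02 + 2.56q.
Set SMC = demand: 20.02 + 2.56q = 245.59 - 0.85q → q* = 66.1496.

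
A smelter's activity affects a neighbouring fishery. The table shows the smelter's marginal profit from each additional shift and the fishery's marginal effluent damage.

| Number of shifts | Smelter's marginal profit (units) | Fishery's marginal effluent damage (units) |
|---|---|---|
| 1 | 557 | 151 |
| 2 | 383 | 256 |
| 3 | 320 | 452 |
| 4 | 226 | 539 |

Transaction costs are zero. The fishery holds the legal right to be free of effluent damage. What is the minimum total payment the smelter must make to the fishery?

Efficient level: marginal profit ≥ marginal effluent damage through level 2, so k* = 2.
With the fishery holding the right, the smelter must at least compensate total damage at k*: 151 + 256 = 407.

407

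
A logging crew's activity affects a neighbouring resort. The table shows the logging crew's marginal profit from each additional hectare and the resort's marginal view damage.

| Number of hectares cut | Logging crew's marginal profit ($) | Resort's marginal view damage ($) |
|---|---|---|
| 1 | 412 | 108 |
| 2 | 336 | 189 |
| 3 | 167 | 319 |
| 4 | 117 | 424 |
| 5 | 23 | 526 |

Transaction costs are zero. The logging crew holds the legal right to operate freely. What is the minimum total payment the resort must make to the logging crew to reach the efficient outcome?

$307

Left alone the logging crew would choose level 5 (marginal profit stays positive).
Efficient level: k* = 2 (marginal profit ≥ marginal view damage through 2).
The resort must at least cover the logging crew's forgone profit from cutting 5→2: 167 + 117 + 23 = 307.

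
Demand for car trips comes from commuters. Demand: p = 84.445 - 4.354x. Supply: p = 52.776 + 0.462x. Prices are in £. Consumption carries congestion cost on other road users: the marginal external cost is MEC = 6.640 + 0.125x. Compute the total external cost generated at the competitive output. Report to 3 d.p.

£46.366

Market equilibrium (private): 52.776 + 0.462x = 84.445 - 4.354x → x_m = 6.5758.
Total external cost = ∫₀^{x_m} (6.640 + 0.125x) dx = 6.640×6.5758 + ½×0.125×6.5758² = 46.3659.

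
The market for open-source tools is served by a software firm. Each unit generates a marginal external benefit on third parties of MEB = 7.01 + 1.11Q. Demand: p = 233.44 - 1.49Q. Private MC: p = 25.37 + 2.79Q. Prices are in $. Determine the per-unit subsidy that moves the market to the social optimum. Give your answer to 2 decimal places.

subsidy = $82.32 per unit

Social marginal cost = private MC − MEB = 18.36 + 1.68Q.
Set SMC = demand: 18.36 + 1.68Q = 233.44 - 1.49Q → Q* = 67.8486.
The Pigouvian subsidy equals MEB at Q*: 7.01 + 1.11×67.8486 = 82.3219.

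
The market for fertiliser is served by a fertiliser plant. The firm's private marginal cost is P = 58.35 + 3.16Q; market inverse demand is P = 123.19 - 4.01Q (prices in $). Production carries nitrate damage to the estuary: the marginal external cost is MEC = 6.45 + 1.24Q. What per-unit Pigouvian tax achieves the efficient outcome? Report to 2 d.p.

tax = $15.06 per unit

Social marginal cost = private MC + MEC = 64.80 + 4.40Q.
Set SMC = demand: 64.80 + 4.40Q = 123.19 - 4.01Q → Q* = 6.9429.
The Pigouvian tax equals MEC at Q*: 6.45 + 1.24×6.9429 = 15.0592.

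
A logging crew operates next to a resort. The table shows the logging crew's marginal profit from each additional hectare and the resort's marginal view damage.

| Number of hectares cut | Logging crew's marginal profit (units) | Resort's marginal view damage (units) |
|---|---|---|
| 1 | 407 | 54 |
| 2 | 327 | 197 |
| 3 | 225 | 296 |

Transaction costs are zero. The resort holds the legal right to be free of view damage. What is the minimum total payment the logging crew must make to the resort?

251

Efficient level: marginal profit ≥ marginal view damage through level 2, so k* = 2.
With the resort holding the right, the logging crew must at least compensate total damage at k*: 54 + 197 = 251.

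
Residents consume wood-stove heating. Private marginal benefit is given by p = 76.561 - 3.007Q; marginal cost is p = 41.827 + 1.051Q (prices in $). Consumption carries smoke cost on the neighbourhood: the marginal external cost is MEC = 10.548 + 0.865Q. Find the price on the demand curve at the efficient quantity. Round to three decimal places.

Social marginal benefit = demand − MEC = 66.013 - 3.872Q.
Set SMB = MC: 66.013 - 3.872Q = 41.827 + 1.051Q → Q* = 4.9129.
Consumer price on the demand curve at Q*: 76.561 − 3.007×4.9129 = 61.7879.

P = $61.788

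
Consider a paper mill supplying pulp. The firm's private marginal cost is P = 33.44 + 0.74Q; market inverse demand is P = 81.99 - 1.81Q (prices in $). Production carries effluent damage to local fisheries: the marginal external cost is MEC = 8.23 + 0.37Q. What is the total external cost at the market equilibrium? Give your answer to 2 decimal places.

$223.75

Market equilibrium (private): 33.44 + 0.74Q = 81.99 - 1.81Q → Q_m = 19.0392.
Total external cost = ∫₀^{Q_m} (8.23 + 0.37Q) dQ = 8.23×19.0392 + ½×0.37×19.0392² = 223.7535.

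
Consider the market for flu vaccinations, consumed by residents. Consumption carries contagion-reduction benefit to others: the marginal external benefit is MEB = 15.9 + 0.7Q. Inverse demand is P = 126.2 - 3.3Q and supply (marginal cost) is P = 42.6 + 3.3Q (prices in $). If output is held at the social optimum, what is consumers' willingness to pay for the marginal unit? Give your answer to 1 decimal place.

Social marginal benefit = demand + MEB = 142.1 - 2.6Q.
Set SMB = MC: 142.1 - 2.6Q = 42.6 + 3.3Q → Q* = 16.8644.
Consumer price on the demand curve at Q*: 126.2 − 3.3×16.8644 = 70.5475.

P = $70.5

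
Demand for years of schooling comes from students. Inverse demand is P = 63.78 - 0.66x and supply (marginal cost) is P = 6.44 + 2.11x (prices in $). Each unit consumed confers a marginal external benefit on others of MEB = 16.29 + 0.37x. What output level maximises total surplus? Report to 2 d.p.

x* = 30.68

Social marginal benefit = demand + MEB = 80.07 - 0.29x.
Set SMB = MC: 80.07 - 0.29x = 6.44 + 2.11x → x* = 30.6792.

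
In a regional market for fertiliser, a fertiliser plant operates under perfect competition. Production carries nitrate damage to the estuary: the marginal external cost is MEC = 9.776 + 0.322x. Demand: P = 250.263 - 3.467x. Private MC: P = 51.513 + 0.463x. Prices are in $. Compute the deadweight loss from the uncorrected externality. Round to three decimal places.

DWL = $79.861

Market equilibrium (private): 51.513 + 0.463x = 250.263 - 3.467x → x_m = 50.5725.
Social marginal cost = private MC + MEC = 61.289 + 0.785x.
Set SMC = demand: 61.289 + 0.785x = 250.263 - 3.467x → x* = 44.4436.
Between x* and x_m the wedge SMC − demand runs linearly from 0 to MEC(x_m), so the loss is a triangle.
DWL = ½ × 6.1289 × 26.0604 = 79.8608.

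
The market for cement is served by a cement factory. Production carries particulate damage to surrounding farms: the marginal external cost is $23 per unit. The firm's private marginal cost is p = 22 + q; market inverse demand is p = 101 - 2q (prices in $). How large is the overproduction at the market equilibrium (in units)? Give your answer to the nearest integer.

8 units

Market equilibrium (private): 22 + q = 101 - 2q → q_m = 26.3333.
Social marginal cost = private MC + MEC = 45 + q.
Set SMC = demand: 45 + q = 101 - 2q → q* = 18.6667.
Gap = |26.3333 − 18.6667| = 7.6666.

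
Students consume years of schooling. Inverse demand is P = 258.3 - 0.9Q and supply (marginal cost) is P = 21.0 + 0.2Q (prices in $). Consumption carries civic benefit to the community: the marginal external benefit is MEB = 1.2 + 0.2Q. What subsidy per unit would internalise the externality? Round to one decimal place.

subsidy = $54.2 per unit

Social marginal benefit = demand + MEB = 259.5 - 0.7Q.
Set SMB = MC: 259.5 - 0.7Q = 21.0 + 0.2Q → Q* = 265.0000.
The Pigouvian subsidy equals MEB at Q*: 1.2 + 0.2×265.0000 = 54.2000.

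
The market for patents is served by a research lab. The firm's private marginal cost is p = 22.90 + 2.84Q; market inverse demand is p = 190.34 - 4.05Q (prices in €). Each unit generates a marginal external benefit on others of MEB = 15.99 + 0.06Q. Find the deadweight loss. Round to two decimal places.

Market equilibrium (private): 22.90 + 2.84Q = 190.34 - 4.05Q → Q_m = 24.3019.
Social marginal cost = private MC − MEB = 6.91 + 2.78Q.
Set SMC = demand: 6.91 + 2.78Q = 190.34 - 4.05Q → Q* = 26.8565.
Height of the DWL triangle at Q_m is demand(Q_m) − SMC(Q_m) = MEB(Q_m) = 17.4481.
DWL = ½ × 2.5546 × 17.4481 = 22.2865.

DWL = €22.29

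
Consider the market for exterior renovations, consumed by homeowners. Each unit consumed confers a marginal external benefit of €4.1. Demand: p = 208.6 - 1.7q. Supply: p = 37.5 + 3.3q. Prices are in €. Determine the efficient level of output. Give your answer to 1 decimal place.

q* = 35.0

Social marginal benefit = demand + MEB = 212.7 - 1.7q.
Set SMB = MC: 212.7 - 1.7q = 37.5 + 3.3q → q* = 35.0400.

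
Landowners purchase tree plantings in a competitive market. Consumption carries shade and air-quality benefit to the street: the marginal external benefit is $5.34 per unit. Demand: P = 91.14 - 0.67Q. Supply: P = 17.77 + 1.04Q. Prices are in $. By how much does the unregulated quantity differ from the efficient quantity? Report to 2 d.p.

Market equilibrium (private): 17.77 + 1.04Q = 91.14 - 0.67Q → Q_m = 42.9064.
Social marginal benefit = demand + MEB = 96.48 - 0.67Q.
Set SMB = MC: 96.48 - 0.67Q = 17.77 + 1.04Q → Q* = 46.0292.
Gap = |42.9064 − 46.0292| = 3.1228.

3.12 units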